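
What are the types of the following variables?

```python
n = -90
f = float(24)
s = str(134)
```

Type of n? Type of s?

n is int; s is str

int, str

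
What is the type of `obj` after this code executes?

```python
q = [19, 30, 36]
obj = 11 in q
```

'in' operator returns bool

bool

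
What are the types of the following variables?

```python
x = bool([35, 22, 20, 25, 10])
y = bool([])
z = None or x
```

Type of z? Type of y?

None or <bool> returns the bool; bool() returns bool

bool, bool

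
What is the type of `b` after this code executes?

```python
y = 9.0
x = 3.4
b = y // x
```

float // float returns float (floor division preserves float type)

float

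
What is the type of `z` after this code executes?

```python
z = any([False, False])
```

any() returns bool

bool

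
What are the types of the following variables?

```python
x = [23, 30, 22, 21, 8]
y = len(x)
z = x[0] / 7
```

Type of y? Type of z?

len() returns int; int / int returns float

int, float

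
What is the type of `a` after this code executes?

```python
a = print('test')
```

print() returns None

NoneType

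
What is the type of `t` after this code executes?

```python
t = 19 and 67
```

'and' returns the last value when all truthy (67, which is int)

int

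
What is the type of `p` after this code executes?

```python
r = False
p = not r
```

'not' always returns bool

bool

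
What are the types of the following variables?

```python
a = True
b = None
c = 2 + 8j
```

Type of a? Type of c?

a is bool; c is complex

bool, complex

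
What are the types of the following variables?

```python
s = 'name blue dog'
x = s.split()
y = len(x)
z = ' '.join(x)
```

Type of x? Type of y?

str.split() returns list; len() returns int

list, int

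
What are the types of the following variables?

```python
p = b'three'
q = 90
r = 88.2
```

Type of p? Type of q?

p is bytes; q is int

bytes, int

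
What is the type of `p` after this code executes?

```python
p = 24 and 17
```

'and' returns the last value when all truthy (17, which is int)

int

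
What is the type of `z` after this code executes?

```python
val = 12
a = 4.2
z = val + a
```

int + float returns float (12 + 4.2 = 16.2)

float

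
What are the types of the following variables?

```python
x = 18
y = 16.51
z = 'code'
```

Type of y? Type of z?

y is float; z is str

float, str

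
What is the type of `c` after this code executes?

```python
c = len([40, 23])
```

len() always returns int

int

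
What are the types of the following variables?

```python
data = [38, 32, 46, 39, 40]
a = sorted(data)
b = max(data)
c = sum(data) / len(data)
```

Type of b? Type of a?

max of ints returns int; sorted() returns list

int, list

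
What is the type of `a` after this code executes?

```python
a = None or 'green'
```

'or' with None returns the other value ('green', str)

str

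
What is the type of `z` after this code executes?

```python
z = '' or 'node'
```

'or' returns first truthy value ('node', which is str)

str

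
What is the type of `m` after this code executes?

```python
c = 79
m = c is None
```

'is' comparison returns bool

bool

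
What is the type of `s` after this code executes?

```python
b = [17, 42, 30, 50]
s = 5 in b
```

'in' operator returns bool

bool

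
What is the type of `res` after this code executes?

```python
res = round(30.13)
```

round() with no ndigits arg returns int

int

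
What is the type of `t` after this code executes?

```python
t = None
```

None has type NoneType

NoneType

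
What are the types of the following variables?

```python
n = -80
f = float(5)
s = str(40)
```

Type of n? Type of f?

n is int; f is float

int, float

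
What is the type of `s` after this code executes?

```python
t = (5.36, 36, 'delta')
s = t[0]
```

Index 0 of tuple is 5.36 which is float

float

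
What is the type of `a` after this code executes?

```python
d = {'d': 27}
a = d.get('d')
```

dict.get() returns the value (int) when key is found

int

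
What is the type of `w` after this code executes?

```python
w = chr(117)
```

chr() returns str (single character)

str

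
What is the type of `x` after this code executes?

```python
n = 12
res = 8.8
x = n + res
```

int + float returns float (12 + 8.8 = 20.8)

float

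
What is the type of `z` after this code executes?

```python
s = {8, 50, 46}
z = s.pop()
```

Popping from a set of ints returns int

int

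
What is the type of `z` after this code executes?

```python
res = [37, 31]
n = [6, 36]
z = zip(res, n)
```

zip() returns a zip iterator object

zip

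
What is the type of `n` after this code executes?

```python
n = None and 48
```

'and' returns first falsy value (None)

NoneType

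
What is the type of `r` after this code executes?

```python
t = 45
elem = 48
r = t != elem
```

Comparison operators return bool

bool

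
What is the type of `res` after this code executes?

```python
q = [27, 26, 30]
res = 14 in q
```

'in' operator returns bool

bool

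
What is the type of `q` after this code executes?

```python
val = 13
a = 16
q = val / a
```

int / int always returns float in Python 3 (13 / 16 = 0.8125)

float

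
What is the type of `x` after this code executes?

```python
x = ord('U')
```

ord() returns int (Unicode code point)

int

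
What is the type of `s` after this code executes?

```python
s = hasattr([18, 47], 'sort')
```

hasattr() returns bool

bool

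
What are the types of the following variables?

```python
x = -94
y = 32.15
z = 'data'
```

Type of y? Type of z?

y is float; z is str

float, str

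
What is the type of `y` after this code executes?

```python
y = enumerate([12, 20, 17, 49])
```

enumerate() returns an enumerate iterator object

enumerate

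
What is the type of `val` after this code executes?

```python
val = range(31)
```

range() returns a range object

range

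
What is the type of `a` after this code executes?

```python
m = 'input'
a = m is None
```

'is' comparison returns bool

bool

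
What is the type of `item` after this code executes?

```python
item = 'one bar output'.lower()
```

str.lower() returns str

str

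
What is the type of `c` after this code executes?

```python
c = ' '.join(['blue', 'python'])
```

str.join() returns str

str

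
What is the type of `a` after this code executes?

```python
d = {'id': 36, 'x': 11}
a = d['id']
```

Accessing dict[str, int] with key 'id' returns int value 36

int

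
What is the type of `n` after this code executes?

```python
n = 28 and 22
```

'and' returns the last value when all truthy (22, which is int)

int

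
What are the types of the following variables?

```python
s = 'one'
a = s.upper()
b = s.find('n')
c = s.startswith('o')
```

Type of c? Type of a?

str.startswith() returns bool; str.upper() returns str

bool, str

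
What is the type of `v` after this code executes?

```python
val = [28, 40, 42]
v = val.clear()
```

list.clear() returns None

NoneType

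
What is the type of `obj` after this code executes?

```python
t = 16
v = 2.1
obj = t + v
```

int + float returns float (16 + 2.1 = 18.1)

float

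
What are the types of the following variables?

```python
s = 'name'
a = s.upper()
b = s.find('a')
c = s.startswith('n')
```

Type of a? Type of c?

str.upper() returns str; str.startswith() returns bool

str, bool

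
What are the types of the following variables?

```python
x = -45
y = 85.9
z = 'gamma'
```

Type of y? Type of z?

y is float; z is str

float, str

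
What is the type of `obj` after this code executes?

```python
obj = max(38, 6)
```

max() of ints returns int

int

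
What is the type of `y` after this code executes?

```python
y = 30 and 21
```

'and' returns the last value when all truthy (21, which is int)

int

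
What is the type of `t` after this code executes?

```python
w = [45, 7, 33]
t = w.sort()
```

list.sort() returns None (sorts in place)

NoneType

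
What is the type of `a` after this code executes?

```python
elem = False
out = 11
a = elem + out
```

bool + int returns int (False is 0, so 0 + 11 = 11)

int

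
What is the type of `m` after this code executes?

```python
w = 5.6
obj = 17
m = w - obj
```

float - int returns float (5.6 - 17 = -11.4)

float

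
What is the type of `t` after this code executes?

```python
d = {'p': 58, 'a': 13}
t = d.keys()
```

.keys() returns a dict_keys view object

dict_keys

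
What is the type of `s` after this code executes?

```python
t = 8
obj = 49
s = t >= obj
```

Comparison operators return bool

bool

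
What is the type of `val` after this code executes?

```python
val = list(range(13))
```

list(range(...)) returns list

list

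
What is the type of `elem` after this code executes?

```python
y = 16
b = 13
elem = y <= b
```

Comparison operators return bool

bool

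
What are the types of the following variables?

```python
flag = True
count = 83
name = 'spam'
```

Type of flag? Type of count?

flag is bool; count is int

bool, int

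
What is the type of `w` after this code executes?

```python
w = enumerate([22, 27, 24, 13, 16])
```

enumerate() returns an enumerate iterator object

enumerate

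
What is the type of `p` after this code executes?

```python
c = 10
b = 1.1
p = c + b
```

int + float returns float (10 + 1.1 = 11.1)

float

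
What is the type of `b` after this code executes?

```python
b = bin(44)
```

bin() returns str representation

str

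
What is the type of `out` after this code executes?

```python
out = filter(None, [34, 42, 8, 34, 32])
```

filter() returns a filter iterator object

filter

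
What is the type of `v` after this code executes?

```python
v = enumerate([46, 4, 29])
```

enumerate() returns an enumerate iterator object

enumerate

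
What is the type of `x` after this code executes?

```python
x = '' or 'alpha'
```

'or' returns first truthy value ('alpha', which is str)

str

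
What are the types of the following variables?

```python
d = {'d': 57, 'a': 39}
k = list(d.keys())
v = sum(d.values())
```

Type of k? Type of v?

list(...) returns list; sum of int values returns int

list, int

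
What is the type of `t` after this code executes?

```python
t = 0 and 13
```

'and' returns the first falsy value (0, which is int)

int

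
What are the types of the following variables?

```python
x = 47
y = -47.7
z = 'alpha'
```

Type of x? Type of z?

x is int; z is str

int, str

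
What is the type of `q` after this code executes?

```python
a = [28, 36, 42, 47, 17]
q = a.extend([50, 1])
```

list.extend() returns None

NoneType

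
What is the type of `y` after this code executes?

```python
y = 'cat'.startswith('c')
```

str.startswith() returns bool

bool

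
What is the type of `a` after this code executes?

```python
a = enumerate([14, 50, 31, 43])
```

enumerate() returns an enumerate iterator object

enumerate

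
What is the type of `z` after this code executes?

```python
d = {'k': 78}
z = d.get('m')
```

dict.get() returns None when key 'm' is not found and no default given

NoneType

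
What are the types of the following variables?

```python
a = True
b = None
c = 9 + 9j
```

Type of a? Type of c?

a is bool; c is complex

bool, complex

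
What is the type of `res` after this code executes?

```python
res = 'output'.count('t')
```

str.count() returns int

int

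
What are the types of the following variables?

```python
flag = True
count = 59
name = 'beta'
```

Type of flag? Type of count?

flag is bool; count is int

bool, int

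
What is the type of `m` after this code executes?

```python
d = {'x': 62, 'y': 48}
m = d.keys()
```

.keys() returns a dict_keys view object

dict_keys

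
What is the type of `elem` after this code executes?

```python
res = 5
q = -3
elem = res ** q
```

int ** negative int returns float

float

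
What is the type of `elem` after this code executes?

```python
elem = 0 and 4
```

'and' returns the first falsy value (0, which is int)

int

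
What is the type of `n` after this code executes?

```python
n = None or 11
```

'or' with None returns the other value (11, int)

int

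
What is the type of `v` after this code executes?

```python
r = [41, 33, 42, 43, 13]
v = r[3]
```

Indexing a list of ints returns int (r[3] = 43)

int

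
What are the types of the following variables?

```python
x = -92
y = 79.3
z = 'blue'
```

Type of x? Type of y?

x is int; y is float

int, float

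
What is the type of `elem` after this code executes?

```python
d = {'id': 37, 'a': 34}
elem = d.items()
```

dict.items() returns a dict_items view

dict_items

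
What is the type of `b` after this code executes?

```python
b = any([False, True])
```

any() returns bool

bool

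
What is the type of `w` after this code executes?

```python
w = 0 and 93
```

'and' returns the first falsy value (0, which is int)

int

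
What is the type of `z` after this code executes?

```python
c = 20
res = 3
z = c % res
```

int % int returns int (20 % 3 = 2)

int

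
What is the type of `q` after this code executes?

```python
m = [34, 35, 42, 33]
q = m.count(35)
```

list.count() returns int

int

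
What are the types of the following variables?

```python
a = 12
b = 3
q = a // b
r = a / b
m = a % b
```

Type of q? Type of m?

int // int returns int; int % int returns int

int, int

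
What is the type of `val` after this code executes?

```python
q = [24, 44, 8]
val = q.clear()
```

list.clear() returns None

NoneType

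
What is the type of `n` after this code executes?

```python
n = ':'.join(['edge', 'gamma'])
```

str.join() returns str

str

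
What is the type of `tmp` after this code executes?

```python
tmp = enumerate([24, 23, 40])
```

enumerate() returns an enumerate iterator object

enumerate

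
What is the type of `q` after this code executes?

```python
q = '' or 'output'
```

'or' returns first truthy value ('output', which is str)

str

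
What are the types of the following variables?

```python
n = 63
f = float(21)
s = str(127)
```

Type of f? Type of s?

f is float; s is str

float, str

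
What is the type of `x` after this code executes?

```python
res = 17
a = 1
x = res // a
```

int // int returns int (17 // 1 = 17)

int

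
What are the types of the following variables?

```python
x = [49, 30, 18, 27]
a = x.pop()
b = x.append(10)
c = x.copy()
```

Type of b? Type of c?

list.append() returns None; list.copy() returns list

NoneType, list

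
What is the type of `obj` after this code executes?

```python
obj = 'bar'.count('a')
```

str.count() returns int

int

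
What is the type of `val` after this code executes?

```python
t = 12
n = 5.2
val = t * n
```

int * float returns float (12 * 5.2 = 62.4)

float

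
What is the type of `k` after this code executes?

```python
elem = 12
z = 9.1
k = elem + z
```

int + float returns float (12 + 9.1 = 21.1)

float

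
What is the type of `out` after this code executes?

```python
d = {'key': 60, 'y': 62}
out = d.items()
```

dict.items() returns a dict_items view

dict_items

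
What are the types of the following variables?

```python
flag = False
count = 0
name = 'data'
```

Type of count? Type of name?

count is int; name is str

int, str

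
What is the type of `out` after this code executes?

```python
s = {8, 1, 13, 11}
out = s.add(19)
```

set.add() returns None (mutates in place)

NoneType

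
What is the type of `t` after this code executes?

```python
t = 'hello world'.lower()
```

str.lower() returns str

str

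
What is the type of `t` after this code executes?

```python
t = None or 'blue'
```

'or' with None returns the other value ('blue', str)

str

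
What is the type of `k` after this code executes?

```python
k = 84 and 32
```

'and' returns the last value when all truthy (32, which is int)

int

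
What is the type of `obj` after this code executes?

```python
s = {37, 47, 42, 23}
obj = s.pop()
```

Popping from a set of ints returns int

int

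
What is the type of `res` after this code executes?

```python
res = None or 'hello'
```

'or' with None returns the other value ('hello', str)

str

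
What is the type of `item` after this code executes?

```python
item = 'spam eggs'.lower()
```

str.lower() returns str

str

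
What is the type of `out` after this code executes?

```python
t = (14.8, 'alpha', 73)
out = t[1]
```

Index 1 of tuple is 'alpha' which is str

str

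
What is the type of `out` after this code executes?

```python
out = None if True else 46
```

Ternary: condition is True, if branch (None) taken → NoneType

NoneType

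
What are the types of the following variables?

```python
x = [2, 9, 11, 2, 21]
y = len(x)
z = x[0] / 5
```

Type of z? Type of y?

int / int returns float; len() returns int

float, int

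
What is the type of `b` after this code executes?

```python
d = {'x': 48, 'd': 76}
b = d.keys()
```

.keys() returns a dict_keys view object

dict_keys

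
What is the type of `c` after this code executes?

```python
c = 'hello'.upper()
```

str.upper() returns str

str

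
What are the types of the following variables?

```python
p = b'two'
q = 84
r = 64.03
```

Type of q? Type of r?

q is int; r is float

int, float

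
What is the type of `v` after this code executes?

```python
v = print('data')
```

print() returns None

NoneType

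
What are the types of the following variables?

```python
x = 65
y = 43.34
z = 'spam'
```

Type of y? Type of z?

y is float; z is str

float, str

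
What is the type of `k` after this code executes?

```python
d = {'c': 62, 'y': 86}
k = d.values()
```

.values() returns a dict_values view object

dict_values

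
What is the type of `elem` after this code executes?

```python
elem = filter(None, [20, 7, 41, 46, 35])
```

filter() returns a filter iterator object

filter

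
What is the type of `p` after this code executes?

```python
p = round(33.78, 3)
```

round() with ndigits arg returns float

float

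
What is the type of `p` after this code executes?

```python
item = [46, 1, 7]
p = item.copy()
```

list.copy() returns list

list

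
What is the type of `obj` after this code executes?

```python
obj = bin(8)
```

bin() returns str representation

str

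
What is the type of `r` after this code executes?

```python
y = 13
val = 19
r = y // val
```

int // int returns int (13 // 19 = 0)

int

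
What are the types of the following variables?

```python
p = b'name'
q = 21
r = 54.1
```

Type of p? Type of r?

p is bytes; r is float

bytes, float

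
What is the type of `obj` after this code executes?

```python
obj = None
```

None has type NoneType

NoneType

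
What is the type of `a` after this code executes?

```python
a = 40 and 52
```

'and' returns the last value when all truthy (52, which is int)

int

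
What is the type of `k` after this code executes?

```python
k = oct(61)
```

oct() returns str representation

str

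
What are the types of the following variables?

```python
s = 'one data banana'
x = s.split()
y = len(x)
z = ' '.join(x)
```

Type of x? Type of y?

str.split() returns list; len() returns int

list, int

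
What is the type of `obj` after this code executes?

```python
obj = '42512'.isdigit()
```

str.isdigit() returns bool

bool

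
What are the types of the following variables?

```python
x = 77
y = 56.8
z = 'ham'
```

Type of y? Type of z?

y is float; z is str

float, str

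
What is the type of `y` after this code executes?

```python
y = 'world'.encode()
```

str.encode() returns bytes

bytes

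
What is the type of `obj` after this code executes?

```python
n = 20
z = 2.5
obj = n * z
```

int * float returns float (20 * 2.5 = 50.0)

float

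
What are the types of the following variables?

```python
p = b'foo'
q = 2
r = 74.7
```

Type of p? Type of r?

p is bytes; r is float

bytes, float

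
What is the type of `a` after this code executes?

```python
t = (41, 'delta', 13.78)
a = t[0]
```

Index 0 of tuple is 41 which is int

int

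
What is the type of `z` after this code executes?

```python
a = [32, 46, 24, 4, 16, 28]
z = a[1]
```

Indexing a list of ints returns int (a[1] = 46)

int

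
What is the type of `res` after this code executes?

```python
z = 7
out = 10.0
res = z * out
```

int * float returns float (7 * 10.0 = 70.0)

float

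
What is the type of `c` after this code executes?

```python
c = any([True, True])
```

any() returns bool

bool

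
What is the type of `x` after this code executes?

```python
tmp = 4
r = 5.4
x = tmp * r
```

int * float returns float (4 * 5.4 = 21.6)

float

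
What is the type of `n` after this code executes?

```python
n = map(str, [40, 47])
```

map() returns a map iterator object

map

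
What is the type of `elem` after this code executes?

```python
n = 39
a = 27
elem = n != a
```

Comparison operators return bool

bool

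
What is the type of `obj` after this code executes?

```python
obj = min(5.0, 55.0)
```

min() of floats returns float

float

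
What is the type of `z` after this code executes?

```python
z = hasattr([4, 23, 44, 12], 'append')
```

hasattr() returns bool

bool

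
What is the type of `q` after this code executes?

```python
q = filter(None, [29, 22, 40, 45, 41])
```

filter() returns a filter iterator object

filter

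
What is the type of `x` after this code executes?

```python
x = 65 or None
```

'or' returns first truthy value (65, int)

int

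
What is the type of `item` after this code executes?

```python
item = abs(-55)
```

abs() of int returns int

int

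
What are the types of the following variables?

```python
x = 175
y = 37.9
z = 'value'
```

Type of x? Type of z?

x is int; z is str

int, str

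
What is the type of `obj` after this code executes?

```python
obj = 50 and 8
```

'and' returns the last value when all truthy (8, which is int)

int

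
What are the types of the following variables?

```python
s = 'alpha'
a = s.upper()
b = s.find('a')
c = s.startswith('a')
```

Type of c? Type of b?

str.startswith() returns bool; str.find() returns int

bool, int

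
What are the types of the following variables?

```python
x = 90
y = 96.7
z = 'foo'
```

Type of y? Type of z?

y is float; z is str

float, str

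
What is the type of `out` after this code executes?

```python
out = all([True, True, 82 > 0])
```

all() returns bool

bool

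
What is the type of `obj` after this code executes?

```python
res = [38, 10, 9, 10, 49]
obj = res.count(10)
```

list.count() returns int

int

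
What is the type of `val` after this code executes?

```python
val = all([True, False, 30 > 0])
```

all() returns bool

bool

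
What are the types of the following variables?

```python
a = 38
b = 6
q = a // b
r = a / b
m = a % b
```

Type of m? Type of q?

int % int returns int; int // int returns int

int, int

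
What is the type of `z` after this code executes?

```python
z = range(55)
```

range() returns a range object

range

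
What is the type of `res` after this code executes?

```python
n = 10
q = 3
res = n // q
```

int // int returns int (10 // 3 = 3)

int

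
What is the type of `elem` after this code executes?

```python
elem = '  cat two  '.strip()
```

str.strip() returns str

str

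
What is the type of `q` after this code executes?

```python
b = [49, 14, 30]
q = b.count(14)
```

list.count() returns int

int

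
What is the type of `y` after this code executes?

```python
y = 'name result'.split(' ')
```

str.split() returns list

list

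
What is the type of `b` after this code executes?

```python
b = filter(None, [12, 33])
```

filter() returns a filter iterator object

filter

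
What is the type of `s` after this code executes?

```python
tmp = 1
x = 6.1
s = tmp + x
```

int + float returns float (1 + 6.1 = 7.1)

float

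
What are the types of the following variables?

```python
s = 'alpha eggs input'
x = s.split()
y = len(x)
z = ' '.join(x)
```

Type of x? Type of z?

str.split() returns list; str.join() returns str

list, str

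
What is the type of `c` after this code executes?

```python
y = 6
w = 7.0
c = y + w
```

int + float returns float (6 + 7.0 = 13.0)

float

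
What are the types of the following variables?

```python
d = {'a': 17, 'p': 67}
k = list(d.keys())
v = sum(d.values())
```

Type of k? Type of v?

list(...) returns list; sum of int values returns int

list, int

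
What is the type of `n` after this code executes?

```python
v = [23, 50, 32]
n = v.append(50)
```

list.append() returns None (mutates in place)

NoneType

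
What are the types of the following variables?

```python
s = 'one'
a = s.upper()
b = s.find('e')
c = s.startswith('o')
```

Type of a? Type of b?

str.upper() returns str; str.find() returns int

str, int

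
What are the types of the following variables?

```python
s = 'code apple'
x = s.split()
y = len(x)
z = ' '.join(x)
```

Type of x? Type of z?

str.split() returns list; str.join() returns str

list, str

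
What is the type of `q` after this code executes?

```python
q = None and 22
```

'and' returns first falsy value (None)

NoneType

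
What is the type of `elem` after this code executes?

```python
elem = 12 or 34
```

'or' returns the first truthy value (12, which is int)

int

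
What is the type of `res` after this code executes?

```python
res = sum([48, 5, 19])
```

sum() of ints returns int

int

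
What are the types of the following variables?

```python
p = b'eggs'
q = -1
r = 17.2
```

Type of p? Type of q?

p is bytes; q is int

bytes, int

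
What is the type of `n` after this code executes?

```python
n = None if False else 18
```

Ternary: condition is False, else branch (18) taken → int

int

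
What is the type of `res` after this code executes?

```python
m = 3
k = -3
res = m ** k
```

int ** negative int returns float

float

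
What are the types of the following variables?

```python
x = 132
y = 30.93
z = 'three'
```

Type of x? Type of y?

x is int; y is float

int, float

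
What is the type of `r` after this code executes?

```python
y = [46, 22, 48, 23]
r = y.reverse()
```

list.reverse() returns None

NoneType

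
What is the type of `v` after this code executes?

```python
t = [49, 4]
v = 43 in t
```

'in' operator returns bool

bool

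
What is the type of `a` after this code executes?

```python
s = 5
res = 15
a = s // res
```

int // int returns int (5 // 15 = 0)

int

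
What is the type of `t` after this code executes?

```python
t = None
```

None has type NoneType

NoneType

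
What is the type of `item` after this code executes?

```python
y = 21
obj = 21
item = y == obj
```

Equality comparison returns bool

bool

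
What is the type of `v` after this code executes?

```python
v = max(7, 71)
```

max() of ints returns int

int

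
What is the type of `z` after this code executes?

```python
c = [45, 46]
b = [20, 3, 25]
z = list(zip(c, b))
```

list(zip(...)) returns a list of tuples

list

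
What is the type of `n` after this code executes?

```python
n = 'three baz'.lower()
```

str.lower() returns str

str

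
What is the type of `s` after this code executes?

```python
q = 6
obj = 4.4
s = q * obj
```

int * float returns float (6 * 4.4 = 26.4)

float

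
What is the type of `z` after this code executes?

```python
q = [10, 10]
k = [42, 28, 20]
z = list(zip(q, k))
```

list(zip(...)) returns a list of tuples

list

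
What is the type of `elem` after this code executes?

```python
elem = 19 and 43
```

'and' returns the last value when all truthy (43, which is int)

int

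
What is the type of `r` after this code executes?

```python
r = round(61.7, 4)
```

round() with ndigits arg returns float

float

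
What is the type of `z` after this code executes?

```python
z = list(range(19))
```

list(range(...)) returns list

list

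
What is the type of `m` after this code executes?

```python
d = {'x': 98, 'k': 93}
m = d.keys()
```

.keys() returns a dict_keys view object

dict_keys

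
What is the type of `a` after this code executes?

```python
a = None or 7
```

'or' with None returns the other value (7, int)

int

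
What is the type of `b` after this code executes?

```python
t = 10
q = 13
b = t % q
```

int % int returns int (10 % 13 = 10)

int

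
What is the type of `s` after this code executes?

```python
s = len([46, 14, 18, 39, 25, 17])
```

len() always returns int

int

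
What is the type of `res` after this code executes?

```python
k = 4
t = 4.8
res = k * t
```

int * float returns float (4 * 4.8 = 19.2)

float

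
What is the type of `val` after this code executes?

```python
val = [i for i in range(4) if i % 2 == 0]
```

A list comprehension [...] produces a list

list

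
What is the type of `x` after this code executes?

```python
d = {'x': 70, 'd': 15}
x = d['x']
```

Accessing dict[str, int] with key 'x' returns int value 70

int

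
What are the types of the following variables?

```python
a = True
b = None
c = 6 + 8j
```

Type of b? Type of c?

b is NoneType; c is complex

NoneType, complex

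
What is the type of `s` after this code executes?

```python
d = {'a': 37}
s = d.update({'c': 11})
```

dict.update() returns None

NoneType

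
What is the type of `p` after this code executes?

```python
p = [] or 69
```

'or' returns first truthy value (69, which is int)

int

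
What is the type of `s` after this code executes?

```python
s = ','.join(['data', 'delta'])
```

str.join() returns str

str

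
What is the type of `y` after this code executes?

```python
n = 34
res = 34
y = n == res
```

Equality comparison returns bool

bool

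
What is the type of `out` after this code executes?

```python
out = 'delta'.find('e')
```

str.find() returns int (index, or -1)

int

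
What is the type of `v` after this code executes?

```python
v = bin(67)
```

bin() returns str representation

str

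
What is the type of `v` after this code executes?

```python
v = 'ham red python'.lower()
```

str.lower() returns str

str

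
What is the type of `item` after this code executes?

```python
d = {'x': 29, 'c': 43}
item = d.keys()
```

.keys() returns a dict_keys view object

dict_keys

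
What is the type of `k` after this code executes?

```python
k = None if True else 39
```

Ternary: condition is True, if branch (None) taken → NoneType

NoneType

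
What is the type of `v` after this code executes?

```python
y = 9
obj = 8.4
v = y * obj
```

int * float returns float (9 * 8.4 = 75.6)

float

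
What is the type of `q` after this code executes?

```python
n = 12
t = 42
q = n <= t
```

Comparison operators return bool

bool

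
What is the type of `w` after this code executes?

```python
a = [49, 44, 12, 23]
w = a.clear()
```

list.clear() returns None

NoneType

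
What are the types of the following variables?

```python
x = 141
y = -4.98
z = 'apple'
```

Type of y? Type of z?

y is float; z is str

float, str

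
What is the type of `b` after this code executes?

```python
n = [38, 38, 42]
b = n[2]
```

Indexing a list of ints returns int (n[2] = 42)

int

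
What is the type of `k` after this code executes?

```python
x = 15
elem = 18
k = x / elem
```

int / int always returns float in Python 3 (15 / 18 = 0.833333)

float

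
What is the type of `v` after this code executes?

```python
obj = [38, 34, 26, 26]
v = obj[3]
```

Indexing a list of ints returns int (obj[3] = 26)

int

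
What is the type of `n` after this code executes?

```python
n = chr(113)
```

chr() returns str (single character)

str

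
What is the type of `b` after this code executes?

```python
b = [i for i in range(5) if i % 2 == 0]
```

A list comprehension [...] produces a list

list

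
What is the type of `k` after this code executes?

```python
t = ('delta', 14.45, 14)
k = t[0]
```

Index 0 of tuple is 'delta' which is str

str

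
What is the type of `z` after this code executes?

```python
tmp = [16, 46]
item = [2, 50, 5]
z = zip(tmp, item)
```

zip() returns a zip iterator object

zip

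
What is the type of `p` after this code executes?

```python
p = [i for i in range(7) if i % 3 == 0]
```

A list comprehension [...] produces a list

list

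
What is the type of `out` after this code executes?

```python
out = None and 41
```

'and' returns first falsy value (None)

NoneType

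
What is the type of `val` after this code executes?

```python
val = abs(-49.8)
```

abs() of float returns float

float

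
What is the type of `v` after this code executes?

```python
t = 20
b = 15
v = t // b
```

int // int returns int (20 // 15 = 1)

int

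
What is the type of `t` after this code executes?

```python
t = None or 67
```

'or' with None returns the other value (67, int)

int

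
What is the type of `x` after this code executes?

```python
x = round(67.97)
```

round() with no ndigits arg returns int

int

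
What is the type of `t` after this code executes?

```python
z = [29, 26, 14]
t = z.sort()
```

list.sort() returns None (sorts in place)

NoneType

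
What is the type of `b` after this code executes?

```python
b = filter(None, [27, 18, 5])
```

filter() returns a filter iterator object

filter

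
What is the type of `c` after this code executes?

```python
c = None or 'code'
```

'or' with None returns the other value ('code', str)

str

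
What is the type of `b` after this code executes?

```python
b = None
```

None has type NoneType

NoneType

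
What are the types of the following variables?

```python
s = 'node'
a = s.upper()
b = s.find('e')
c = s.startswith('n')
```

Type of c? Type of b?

str.startswith() returns bool; str.find() returns int

bool, int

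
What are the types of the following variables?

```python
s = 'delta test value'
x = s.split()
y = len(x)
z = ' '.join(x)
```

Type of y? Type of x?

len() returns int; str.split() returns list

int, list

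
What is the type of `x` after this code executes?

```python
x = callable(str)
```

callable() returns bool

bool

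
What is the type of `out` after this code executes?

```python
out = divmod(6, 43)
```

divmod() returns a tuple (quotient, remainder)

tuple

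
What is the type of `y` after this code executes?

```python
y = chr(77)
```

chr() returns str (single character)

str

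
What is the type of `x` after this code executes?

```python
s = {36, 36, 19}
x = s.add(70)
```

set.add() returns None (mutates in place)

NoneType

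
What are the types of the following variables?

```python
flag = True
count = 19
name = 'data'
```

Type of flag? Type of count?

flag is bool; count is int

bool, int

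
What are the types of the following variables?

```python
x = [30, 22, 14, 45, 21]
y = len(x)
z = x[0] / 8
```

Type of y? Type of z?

len() returns int; int / int returns float

int, float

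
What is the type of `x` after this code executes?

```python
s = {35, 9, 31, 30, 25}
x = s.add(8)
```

set.add() returns None (mutates in place)

NoneType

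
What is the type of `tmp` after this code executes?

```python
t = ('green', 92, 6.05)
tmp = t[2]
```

Index 2 of tuple is 6.05 which is float

float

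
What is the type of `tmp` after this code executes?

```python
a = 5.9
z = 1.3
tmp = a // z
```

float // float returns float (floor division preserves float type)

float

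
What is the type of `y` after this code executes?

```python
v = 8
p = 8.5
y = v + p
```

int + float returns float (8 + 8.5 = 16.5)

float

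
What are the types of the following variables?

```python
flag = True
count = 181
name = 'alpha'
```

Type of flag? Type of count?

flag is bool; count is int

bool, int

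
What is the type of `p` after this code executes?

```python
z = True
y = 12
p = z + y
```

bool + int returns int (True is 1, so 1 + 12 = 13)

int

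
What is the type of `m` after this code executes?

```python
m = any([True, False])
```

any() returns bool

bool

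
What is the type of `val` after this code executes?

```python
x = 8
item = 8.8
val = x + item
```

int + float returns float (8 + 8.8 = 16.8)

float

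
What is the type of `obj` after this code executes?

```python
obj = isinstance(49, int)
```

isinstance() returns bool

bool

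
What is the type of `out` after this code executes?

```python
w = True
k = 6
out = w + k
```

bool + int returns int (True is 1, so 1 + 6 = 7)

int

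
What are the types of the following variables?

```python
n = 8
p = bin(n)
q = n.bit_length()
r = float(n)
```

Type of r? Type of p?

float() returns float; bin() returns str

float, str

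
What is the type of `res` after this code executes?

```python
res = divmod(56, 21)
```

divmod() returns a tuple (quotient, remainder)

tuple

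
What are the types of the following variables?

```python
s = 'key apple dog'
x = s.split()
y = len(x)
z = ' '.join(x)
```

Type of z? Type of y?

str.join() returns str; len() returns int

str, int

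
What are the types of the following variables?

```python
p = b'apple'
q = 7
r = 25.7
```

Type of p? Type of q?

p is bytes; q is int

bytes, int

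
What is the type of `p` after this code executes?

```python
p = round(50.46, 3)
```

round() with ndigits arg returns float

float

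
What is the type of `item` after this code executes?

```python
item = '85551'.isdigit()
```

str.isdigit() returns bool

bool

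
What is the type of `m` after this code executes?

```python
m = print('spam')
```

print() returns None

NoneType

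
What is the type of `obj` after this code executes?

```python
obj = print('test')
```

print() returns None

NoneType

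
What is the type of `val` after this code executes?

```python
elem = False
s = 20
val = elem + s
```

bool + int returns int (False is 0, so 0 + 20 = 20)

int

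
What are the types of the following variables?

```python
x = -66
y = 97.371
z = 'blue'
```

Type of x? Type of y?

x is int; y is float

int, float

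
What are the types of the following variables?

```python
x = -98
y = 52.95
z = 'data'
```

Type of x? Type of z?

x is int; z is str

int, str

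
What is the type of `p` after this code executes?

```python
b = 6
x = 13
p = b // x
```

int // int returns int (6 // 13 = 0)

int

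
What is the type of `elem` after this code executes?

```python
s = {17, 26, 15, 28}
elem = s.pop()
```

Popping from a set of ints returns int

int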